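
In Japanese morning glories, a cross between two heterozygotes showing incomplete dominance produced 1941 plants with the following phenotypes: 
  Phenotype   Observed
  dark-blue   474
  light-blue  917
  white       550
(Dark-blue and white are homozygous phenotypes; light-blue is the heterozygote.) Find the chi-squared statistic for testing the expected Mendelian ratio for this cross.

11.850

With incomplete dominance, a heterozygote × heterozygote cross gives a 1:2:1 phenotypic ratio.
Expected counts for N = 1941 under a 1:2:1 ratio (total parts = 4):
  dark-blue: 1941 × 1/4 = 485.25
  light-blue: 1941 × 2/4 = 970.5
  white: 1941 × 1/4 = 485.25
χ² = Σ (O − E)² / E
  dark-blue: (474 − 485.25)² / 485.25 = 0.2608
  light-blue: (917 − 970.5)² / 970.5 = 2.9493
  white: (550 − 485.25)² / 485.25 = 8.6400
χ² = 0.2608 + 2.9493 + 8.6400 = 11.8501 ≈ 11.850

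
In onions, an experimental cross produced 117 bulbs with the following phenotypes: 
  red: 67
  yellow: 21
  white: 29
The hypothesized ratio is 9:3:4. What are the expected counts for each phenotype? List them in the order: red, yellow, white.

The 9:3:4 ratio has 16 parts, so with N = 117 the expected counts are:
  red: 117 × 9/16 = 65.8125
  yellow: 117 × 3/16 = 21.9375
  white: 117 × 4/16 = 29.25

65.8125, 21.9375, 29.25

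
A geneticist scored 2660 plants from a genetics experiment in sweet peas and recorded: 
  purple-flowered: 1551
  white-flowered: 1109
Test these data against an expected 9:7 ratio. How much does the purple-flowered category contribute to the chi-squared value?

2.003

Under the 9:7 hypothesis (Σ ratio = 16, N = 2660):
  purple-flowered: 2660 × 9/16 = 1496.25
  white-flowered: 2660 × 7/16 = 1163.75
Contribution of purple-flowered: (1551 − 1496.25)² / 1496.25 = 2.0034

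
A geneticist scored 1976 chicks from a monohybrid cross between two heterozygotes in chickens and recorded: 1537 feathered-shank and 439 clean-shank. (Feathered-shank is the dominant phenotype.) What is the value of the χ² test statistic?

8.165

For a monohybrid cross between heterozygotes with complete dominance, the expected phenotypic ratio is 3:1.
Expected counts for N = 1976 under a 3:1 ratio (total parts = 4):
  feathered-shank: 1976 × 3/4 = 1482
  clean-shank: 1976 × 1/4 = 494
χ² = Σ (O − E)² / E
  feathered-shank: (1537 − 1482)² / 1482 = 2.0412
  clean-shank: (439 − 494)² / 494 = 6.1235
χ² = 2.0412 + 6.1235 = 8.1647 ≈ 8.165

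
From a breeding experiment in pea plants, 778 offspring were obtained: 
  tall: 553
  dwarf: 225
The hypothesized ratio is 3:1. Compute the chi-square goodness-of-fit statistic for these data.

The 3:1 ratio has 4 parts, so with N = 778 the expected counts are:
  tall: 778 × 3/4 = 583.5
  dwarf: 778 × 1/4 = 194.5
χ² = Σ (O − E)² / E
  tall: (553 − 583.5)² / 583.5 = 1.5943
  dwarf: (225 − 194.5)² / 194.5 = 4.7828
χ² = 1.5943 + 4.7828 = 6.3771 ≈ 6.377

6.377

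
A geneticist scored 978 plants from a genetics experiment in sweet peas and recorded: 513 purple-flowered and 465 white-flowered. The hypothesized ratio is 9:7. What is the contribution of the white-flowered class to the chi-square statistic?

3.221

Expected counts for N = 978 under a 9:7 ratio (total parts = 16):
  purple-flowered: 978 × 9/16 = 550.125
  white-flowered: 978 × 7/16 = 427.875
Contribution of white-flowered: (465 − 427.875)² / 427.875 = 3.2212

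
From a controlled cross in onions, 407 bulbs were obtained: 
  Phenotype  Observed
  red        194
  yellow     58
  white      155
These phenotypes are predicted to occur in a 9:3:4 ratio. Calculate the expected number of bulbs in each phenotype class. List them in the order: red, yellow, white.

Under the 9:3:4 hypothesis (Σ ratio = 16, N = 407):
  red: 407 × 9/16 = 228.9375
  yellow: 407 × 3/16 = 76.3125
  white: 407 × 4/16 = 101.75

228.9375, 76.3125, 101.75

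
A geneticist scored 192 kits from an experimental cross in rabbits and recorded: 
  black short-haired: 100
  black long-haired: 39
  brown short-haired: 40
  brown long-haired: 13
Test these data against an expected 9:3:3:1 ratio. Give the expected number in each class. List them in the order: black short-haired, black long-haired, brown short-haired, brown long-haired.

Expected counts for N = 192 under a 9:3:3:1 ratio (total parts = 16):
  black short-haired: 192 × 9/16 = 108
  black long-haired: 192 × 3/16 = 36
  brown short-haired: 192 × 3/16 = 36
  brown long-haired: 192 × 1/16 = 12

108, 36, 36, 12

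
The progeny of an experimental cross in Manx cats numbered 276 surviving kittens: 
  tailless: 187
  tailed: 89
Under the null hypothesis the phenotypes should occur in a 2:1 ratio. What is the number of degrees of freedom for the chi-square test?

1

A goodness-of-fit test with 2 phenotype classes has df = 2 − 1 = 1.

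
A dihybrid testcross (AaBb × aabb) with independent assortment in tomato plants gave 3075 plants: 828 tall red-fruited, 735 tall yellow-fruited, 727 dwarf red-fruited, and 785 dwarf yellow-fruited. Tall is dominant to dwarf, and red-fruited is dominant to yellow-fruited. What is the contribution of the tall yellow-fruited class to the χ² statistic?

1.482

A dihybrid testcross with independent assortment gives a 1:1:1:1 ratio.
Total ratio parts = 4. Expected numbers out of 3075:
  tall red-fruited: 3075 × 1/4 = 768.75
  tall yellow-fruited: 3075 × 1/4 = 768.75
  dwarf red-fruited: 3075 × 1/4 = 768.75
  dwarf yellow-fruited: 3075 × 1/4 = 768.75
Contribution of tall yellow-fruited: (735 − 768.75)² / 768.75 = 1.4817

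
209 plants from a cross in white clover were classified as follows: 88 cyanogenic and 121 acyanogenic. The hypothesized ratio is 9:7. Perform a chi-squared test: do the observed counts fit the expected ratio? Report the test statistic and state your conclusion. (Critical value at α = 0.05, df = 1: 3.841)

16.992; not consistent

Total ratio parts = 16. Expected numbers out of 209:
  cyanogenic: 209 × 9/16 = 117.5625
  acyanogenic: 209 × 7/16 = 91.4375
χ² = Σ (O − E)² / E
  cyanogenic: (88 − 117.5625)² / 117.5625 = 7.4338
  acyanogenic: (121 − 91.4375)² / 91.4375 = 9.5578
χ² = 7.4338 + 9.5578 = 16.9916 ≈ 16.992
Degrees of freedom = 2 − 1 = 1; critical value at α = 0.05 is 3.841.
Since 16.992 > 3.841, we reject the null hypothesis — the data do not fit the 9:7 ratio.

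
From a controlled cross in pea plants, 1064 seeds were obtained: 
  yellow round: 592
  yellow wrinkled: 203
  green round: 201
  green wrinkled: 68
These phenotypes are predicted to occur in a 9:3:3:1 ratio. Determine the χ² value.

0.177

Under the 9:3:3:1 hypothesis (Σ ratio = 16, N = 1064):
  yellow round: 1064 × 9/16 = 598.5
  yellow wrinkled: 1064 × 3/16 = 199.5
  green round: 1064 × 3/16 = 199.5
  green wrinkled: 1064 × 1/16 = 66.5
χ² = Σ (O − E)² / E
  yellow round: (592 − 598.5)² / 598.5 = 0.0706
  yellow wrinkled: (203 − 199.5)² / 199.5 = 0.0614
  green round: (201 − 199.5)² / 199.5 = 0.0113
  green wrinkled: (68 − 66.5)² / 66.5 = 0.0338
χ² = 0.0706 + 0.0614 + 0.0113 + 0.0338 = 0.1771 ≈ 0.177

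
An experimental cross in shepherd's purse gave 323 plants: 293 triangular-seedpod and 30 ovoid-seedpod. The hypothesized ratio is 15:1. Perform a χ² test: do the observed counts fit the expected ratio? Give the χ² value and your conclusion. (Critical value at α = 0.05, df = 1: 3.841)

5.088; not consistent

Expected counts for N = 323 under a 15:1 ratio (total parts = 16):
  triangular-seedpod: 323 × 15/16 = 302.8125
  ovoid-seedpod: 323 × 1/16 = 20.1875
χ² = Σ (O − E)² / E
  triangular-seedpod: (293 − 302.8125)² / 302.8125 = 0.3180
  ovoid-seedpod: (30 − 20.1875)² / 20.1875 = 4.7695
χ² = 0.3180 + 4.7695 = 5.0875 ≈ 5.088
Degrees of freedom = 2 − 1 = 1; critical value at α = 0.05 is 3.841.
Since 5.088 > 3.841, we reject the null hypothesis — the data do not fit the 15:1 ratio.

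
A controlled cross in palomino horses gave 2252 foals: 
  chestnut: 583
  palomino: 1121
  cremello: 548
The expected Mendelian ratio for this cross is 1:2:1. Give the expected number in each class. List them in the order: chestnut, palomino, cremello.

563, 1126, 563

Expected counts for N = 2252 under a 1:2:1 ratio (total parts = 4):
  chestnut: 2252 × 1/4 = 563
  palomino: 2252 × 2/4 = 1126
  cremello: 2252 × 1/4 = 563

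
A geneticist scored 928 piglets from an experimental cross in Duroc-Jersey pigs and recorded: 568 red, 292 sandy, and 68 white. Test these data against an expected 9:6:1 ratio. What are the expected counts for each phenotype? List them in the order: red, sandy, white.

Under the 9:6:1 hypothesis (Σ ratio = 16, N = 928):
  red: 928 × 9/16 = 522
  sandy: 928 × 6/16 = 348
  white: 928 × 1/16 = 58

522, 348, 58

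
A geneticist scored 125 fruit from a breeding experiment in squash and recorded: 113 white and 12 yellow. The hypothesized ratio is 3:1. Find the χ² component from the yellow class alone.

11.858

Under the 3:1 hypothesis (Σ ratio = 4, N = 125):
  white: 125 × 3/4 = 93.75
  yellow: 125 × 1/4 = 31.25
Contribution of yellow: (12 − 31.25)² / 31.25 = 11.8580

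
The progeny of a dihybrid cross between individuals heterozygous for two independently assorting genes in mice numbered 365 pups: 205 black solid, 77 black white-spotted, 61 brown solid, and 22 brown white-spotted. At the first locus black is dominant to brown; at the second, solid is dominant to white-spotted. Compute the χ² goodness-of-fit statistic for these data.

1.909

A dihybrid F₂ with independent assortment and complete dominance at both loci gives a 9:3:3:1 phenotypic ratio.
Expected counts for N = 365 under a 9:3:3:1 ratio (total parts = 16):
  black solid: 365 × 9/16 = 205.3125
  black white-spotted: 365 × 3/16 = 68.4375
  brown solid: 365 × 3/16 = 68.4375
  brown white-spotted: 365 × 1/16 = 22.8125
χ² = Σ (O − E)² / E
  black solid: (205 − 205.3125)² / 205.3125 = 0.0005
  black white-spotted: (77 − 68.4375)² / 68.4375 = 1.0713
  brown solid: (61 − 68.4375)² / 68.4375 = 0.8083
  brown white-spotted: (22 − 22.8125)² / 22.8125 = 0.0289
χ² = 0.0005 + 1.0713 + 0.8083 + 0.0289 = 1.909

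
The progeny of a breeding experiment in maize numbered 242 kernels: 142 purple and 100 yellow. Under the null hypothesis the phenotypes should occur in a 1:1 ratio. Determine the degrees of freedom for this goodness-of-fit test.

1

A goodness-of-fit test with 2 phenotype classes has df = 2 − 1 = 1.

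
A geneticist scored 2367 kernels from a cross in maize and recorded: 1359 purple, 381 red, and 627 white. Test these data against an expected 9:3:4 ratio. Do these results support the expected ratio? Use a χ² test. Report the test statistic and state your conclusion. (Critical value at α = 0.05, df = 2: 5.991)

Under the 9:3:4 hypothesis (Σ ratio = 16, N = 2367):
  purple: 2367 × 9/16 = 1331.4375
  red: 2367 × 3/16 = 443.8125
  white: 2367 × 4/16 = 591.75
χ² = Σ (O − E)² / E
  purple: (1359 − 1331.4375)² / 1331.4375 = 0.5706
  red: (381 − 443.8125)² / 443.8125 = 8.8898
  white: (627 − 591.75)² / 591.75 = 2.0998
χ² = 0.5706 + 8.8898 + 2.0998 = 11.5602 ≈ 11.560
Degrees of freedom = 3 − 1 = 2; critical value at α = 0.05 is 5.991.
Since 11.560 > 5.991, we reject the null hypothesis — the data do not fit the 9:3:4 ratio.

11.560; not consistent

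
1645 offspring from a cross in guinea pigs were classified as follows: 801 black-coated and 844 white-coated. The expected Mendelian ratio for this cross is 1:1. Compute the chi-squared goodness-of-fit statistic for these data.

1.124

Under the 1:1 hypothesis (Σ ratio = 2, N = 1645):
  black-coated: 1645 × 1/2 = 822.5
  white-coated: 1645 × 1/2 = 822.5
χ² = Σ (O − E)² / E
  black-coated: (801 − 822.5)² / 822.5 = 0.5620
  white-coated: (844 − 822.5)² / 822.5 = 0.5620
χ² = 0.5620 + 0.5620 = 1.124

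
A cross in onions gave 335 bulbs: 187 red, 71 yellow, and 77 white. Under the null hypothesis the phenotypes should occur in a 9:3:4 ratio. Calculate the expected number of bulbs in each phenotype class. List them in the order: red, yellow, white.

188.4375, 62.8125, 83.75

Total ratio parts = 16. Expected numbers out of 335:
  red: 335 × 9/16 = 188.4375
  yellow: 335 × 3/16 = 62.8125
  white: 335 × 4/16 = 83.75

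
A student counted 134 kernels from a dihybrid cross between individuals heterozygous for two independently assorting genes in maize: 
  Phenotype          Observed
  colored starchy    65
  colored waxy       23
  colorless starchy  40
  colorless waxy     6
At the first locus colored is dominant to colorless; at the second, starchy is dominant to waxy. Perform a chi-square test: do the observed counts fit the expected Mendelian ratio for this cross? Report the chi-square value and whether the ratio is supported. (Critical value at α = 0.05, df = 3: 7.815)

11.088; not consistent

A dihybrid F₂ with independent assortment and complete dominance at both loci gives a 9:3:3:1 phenotypic ratio.
The 9:3:3:1 ratio has 16 parts, so with N = 134 the expected counts are:
  colored starchy: 134 × 9/16 = 75.375
  colored waxy: 134 × 3/16 = 25.125
  colorless starchy: 134 × 3/16 = 25.125
  colorless waxy: 134 × 1/16 = 8.375
χ² = Σ (O − E)² / E
  colored starchy: (65 − 75.375)² / 75.375 = 1.4281
  colored waxy: (23 − 25.125)² / 25.125 = 0.1797
  colorless starchy: (40 − 25.125)² / 25.125 = 8.8066
  colorless waxy: (6 − 8.375)² / 8.375 = 0.6735
χ² = 1.4281 + 0.1797 + 8.8066 + 0.6735 = 11.0879 ≈ 11.088
Degrees of freedom = 4 − 1 = 3; critical value at α = 0.05 is 7.815.
Since 11.088 > 7.815, we reject the null hypothesis — the data do not fit the 9:3:3:1 ratio.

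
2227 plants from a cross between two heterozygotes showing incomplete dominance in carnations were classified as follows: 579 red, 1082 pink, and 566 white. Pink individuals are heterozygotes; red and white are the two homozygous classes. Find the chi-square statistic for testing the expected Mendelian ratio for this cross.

1.934

With incomplete dominance, a heterozygote × heterozygote cross gives a 1:2:1 phenotypic ratio.
Total ratio parts = 4. Expected numbers out of 2227:
  red: 2227 × 1/4 = 556.75
  pink: 2227 × 2/4 = 1113.5
  white: 2227 × 1/4 = 556.75
χ² = Σ (O − E)² / E
  red: (579 − 556.75)² / 556.75 = 0.8892
  pink: (1082 − 1113.5)² / 1113.5 = 0.8911
  white: (566 − 556.75)² / 556.75 = 0.1537
χ² = 0.8892 + 0.8911 + 0.1537 = 1.934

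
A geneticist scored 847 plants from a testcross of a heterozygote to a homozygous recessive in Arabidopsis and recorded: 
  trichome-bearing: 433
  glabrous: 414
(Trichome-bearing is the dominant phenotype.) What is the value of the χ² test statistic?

0.426

A testcross of a heterozygote (Aa × aa) gives a 1:1 phenotypic ratio.
Total ratio parts = 2. Expected numbers out of 847:
  trichome-bearing: 847 × 1/2 = 423.5
  glabrous: 847 × 1/2 = 423.5
χ² = Σ (O − E)² / E
  trichome-bearing: (433 − 423.5)² / 423.5 = 0.2131
  glabrous: (414 − 423.5)² / 423.5 = 0.2131
χ² = 0.2131 + 0.2131 = 0.4262 ≈ 0.426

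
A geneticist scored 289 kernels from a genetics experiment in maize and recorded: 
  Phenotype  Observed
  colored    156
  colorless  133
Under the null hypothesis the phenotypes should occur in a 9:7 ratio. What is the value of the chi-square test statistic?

0.606

Expected counts for N = 289 under a 9:7 ratio (total parts = 16):
  colored: 289 × 9/16 = 162.5625
  colorless: 289 × 7/16 = 126.4375
χ² = Σ (O − E)² / E
  colored: (156 − 162.5625)² / 162.5625 = 0.2649
  colorless: (133 − 126.4375)² / 126.4375 = 0.3406
χ² = 0.2649 + 0.3406 = 0.6055 ≈ 0.606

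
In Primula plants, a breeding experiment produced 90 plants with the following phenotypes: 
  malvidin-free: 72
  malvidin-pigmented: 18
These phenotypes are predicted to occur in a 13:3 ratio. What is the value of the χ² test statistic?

Expected counts for N = 90 under a 13:3 ratio (total parts = 16):
  malvidin-free: 90 × 13/16 = 73.125
  malvidin-pigmented: 90 × 3/16 = 16.875
χ² = Σ (O − E)² / E
  malvidin-free: (72 − 73.125)² / 73.125 = 0.0173
  malvidin-pigmented: (18 − 16.875)² / 16.875 = 0.0750
χ² = 0.0173 + 0.0750 = 0.0923 ≈ 0.092

0.092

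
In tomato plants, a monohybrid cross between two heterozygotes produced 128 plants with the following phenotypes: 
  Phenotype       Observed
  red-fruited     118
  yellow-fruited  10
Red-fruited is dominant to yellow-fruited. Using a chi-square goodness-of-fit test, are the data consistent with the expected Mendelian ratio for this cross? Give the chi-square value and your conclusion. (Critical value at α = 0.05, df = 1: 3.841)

20.167; not consistent

For a monohybrid cross between heterozygotes with complete dominance, the expected phenotypic ratio is 3:1.
The 3:1 ratio has 4 parts, so with N = 128 the expected counts are:
  red-fruited: 128 × 3/4 = 96
  yellow-fruited: 128 × 1/4 = 32
χ² = Σ (O − E)² / E
  red-fruited: (118 − 96)² / 96 = 5.0417
  yellow-fruited: (10 − 32)² / 32 = 15.1250
χ² = 5.0417 + 15.1250 = 20.1667 ≈ 20.167
Degrees of freedom = 2 − 1 = 1; critical value at α = 0.05 is 3.841.
Since 20.167 > 3.841, we reject the null hypothesis — the data do not fit the 3:1 ratio.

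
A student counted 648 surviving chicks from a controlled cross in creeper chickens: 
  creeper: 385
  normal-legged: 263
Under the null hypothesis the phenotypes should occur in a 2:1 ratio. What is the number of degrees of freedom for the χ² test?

1

A goodness-of-fit test with 2 phenotype classes has df = 2 − 1 = 1.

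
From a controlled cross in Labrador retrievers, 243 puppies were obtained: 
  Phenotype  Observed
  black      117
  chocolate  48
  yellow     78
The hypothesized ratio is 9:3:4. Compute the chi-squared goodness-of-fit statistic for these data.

Expected counts for N = 243 under a 9:3:4 ratio (total parts = 16):
  black: 243 × 9/16 = 136.6875
  chocolate: 243 × 3/16 = 45.5625
  yellow: 243 × 4/16 = 60.75
χ² = Σ (O − E)² / E
  black: (117 − 136.6875)² / 136.6875 = 2.8356
  chocolate: (48 − 45.5625)² / 45.5625 = 0.1304
  yellow: (78 − 60.75)² / 60.75 = 4.8981
χ² = 2.8356 + 0.1304 + 4.8981 = 7.8641 ≈ 7.864

7.864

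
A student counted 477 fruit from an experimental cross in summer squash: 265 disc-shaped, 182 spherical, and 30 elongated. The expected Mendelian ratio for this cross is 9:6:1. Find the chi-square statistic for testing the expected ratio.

Expected counts for N = 477 under a 9:6:1 ratio (total parts = 16):
  disc-shaped: 477 × 9/16 = 268.3125
  spherical: 477 × 6/16 = 178.875
  elongated: 477 × 1/16 = 29.8125
χ² = Σ (O − E)² / E
  disc-shaped: (265 − 268.3125)² / 268.3125 = 0.0409
  spherical: (182 − 178.875)² / 178.875 = 0.0546
  elongated: (30 − 29.8125)² / 29.8125 = 0.0012
χ² = 0.0409 + 0.0546 + 0.0012 = 0.0967 ≈ 0.097

0.097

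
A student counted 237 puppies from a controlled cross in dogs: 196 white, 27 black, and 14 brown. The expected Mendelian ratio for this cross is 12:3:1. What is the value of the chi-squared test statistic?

8.761

Expected counts for N = 237 under a 12:3:1 ratio (total parts = 16):
  white: 237 × 12/16 = 177.75
  black: 237 × 3/16 = 44.4375
  brown: 237 × 1/16 = 14.8125
χ² = Σ (O − E)² / E
  white: (196 − 177.75)² / 177.75 = 1.8738
  black: (27 − 44.4375)² / 44.4375 = 6.8426
  brown: (14 − 14.8125)² / 14.8125 = 0.0446
χ² = 1.8738 + 6.8426 + 0.0446 = 8.761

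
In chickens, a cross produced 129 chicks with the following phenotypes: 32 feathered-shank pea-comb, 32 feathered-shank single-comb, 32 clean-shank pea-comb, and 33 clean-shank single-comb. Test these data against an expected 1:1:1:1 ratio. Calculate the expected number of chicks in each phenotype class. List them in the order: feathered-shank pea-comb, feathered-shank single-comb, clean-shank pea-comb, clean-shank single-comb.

32.25, 32.25, 32.25, 32.25

Expected counts for N = 129 under a 1:1:1:1 ratio (total parts = 4):
  feathered-shank pea-comb: 129 × 1/4 = 32.25
  feathered-shank single-comb: 129 × 1/4 = 32.25
  clean-shank pea-comb: 129 × 1/4 = 32.25
  clean-shank single-comb: 129 × 1/4 = 32.25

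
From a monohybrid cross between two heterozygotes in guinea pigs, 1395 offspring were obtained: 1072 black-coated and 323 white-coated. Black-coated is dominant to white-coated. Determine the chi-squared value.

2.535

For a monohybrid cross between heterozygotes with complete dominance, the expected phenotypic ratio is 3:1.
Expected counts for N = 1395 under a 3:1 ratio (total parts = 4):
  black-coated: 1395 × 3/4 = 1046.25
  white-coated: 1395 × 1/4 = 348.75
χ² = Σ (O − E)² / E
  black-coated: (1072 − 1046.25)² / 1046.25 = 0.6338
  white-coated: (323 − 348.75)² / 348.75 = 1.9013
χ² = 0.6338 + 1.9013 = 2.5351 ≈ 2.535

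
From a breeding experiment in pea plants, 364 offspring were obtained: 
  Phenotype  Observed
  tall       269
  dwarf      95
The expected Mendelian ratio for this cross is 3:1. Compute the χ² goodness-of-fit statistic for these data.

Expected counts for N = 364 under a 3:1 ratio (total parts = 4):
  tall: 364 × 3/4 = 273
  dwarf: 364 × 1/4 = 91
χ² = Σ (O − E)² / E
  tall: (269 − 273)² / 273 = 0.0586
  dwarf: (95 − 91)² / 91 = 0.1758
χ² = 0.0586 + 0.1758 = 0.2344 ≈ 0.234

0.234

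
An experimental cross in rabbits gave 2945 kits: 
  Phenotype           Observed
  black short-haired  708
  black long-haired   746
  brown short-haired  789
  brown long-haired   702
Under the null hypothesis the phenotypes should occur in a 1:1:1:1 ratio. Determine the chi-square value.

Total ratio parts = 4. Expected numbers out of 2945:
  black short-haired: 2945 × 1/4 = 736.25
  black long-haired: 2945 × 1/4 = 736.25
  brown short-haired: 2945 × 1/4 = 736.25
  brown long-haired: 2945 × 1/4 = 736.25
χ² = Σ (O − E)² / E
  black short-haired: (708 − 736.25)² / 736.25 = 1.0840
  black long-haired: (746 − 736.25)² / 736.25 = 0.1291
  brown short-haired: (789 − 736.25)² / 736.25 = 3.7794
  brown long-haired: (702 − 736.25)² / 736.25 = 1.5933
χ² = 1.0840 + 0.1291 + 3.7794 + 1.5933 = 6.5858 ≈ 6.586

6.586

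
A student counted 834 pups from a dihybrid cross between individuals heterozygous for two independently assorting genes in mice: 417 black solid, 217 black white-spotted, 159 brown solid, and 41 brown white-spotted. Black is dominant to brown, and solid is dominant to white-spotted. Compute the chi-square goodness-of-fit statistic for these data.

31.714

A dihybrid F₂ with independent assortment and complete dominance at both loci gives a 9:3:3:1 phenotypic ratio.
Total ratio parts = 16. Expected numbers out of 834:
  black solid: 834 × 9/16 = 469.125
  black white-spotted: 834 × 3/16 = 156.375
  brown solid: 834 × 3/16 = 156.375
  brown white-spotted: 834 × 1/16 = 52.125
χ² = Σ (O − E)² / E
  black solid: (417 − 469.125)² / 469.125 = 5.7917
  black white-spotted: (217 − 156.375)² / 156.375 = 23.5037
  brown solid: (159 − 156.375)² / 156.375 = 0.0441
  brown white-spotted: (41 − 52.125)² / 52.125 = 2.3744
χ² = 5.7917 + 23.5037 + 0.0441 + 2.3744 = 31.7139 ≈ 31.714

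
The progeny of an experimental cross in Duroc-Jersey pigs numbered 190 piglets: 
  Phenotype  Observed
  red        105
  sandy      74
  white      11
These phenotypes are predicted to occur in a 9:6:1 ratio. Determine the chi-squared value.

0.204

Under the 9:6:1 hypothesis (Σ ratio = 16, N = 190):
  red: 190 × 9/16 = 106.875
  sandy: 190 × 6/16 = 71.25
  white: 190 × 1/16 = 11.875
χ² = Σ (O − E)² / E
  red: (105 − 106.875)² / 106.875 = 0.0329
  sandy: (74 − 71.25)² / 71.25 = 0.1061
  white: (11 − 11.875)² / 11.875 = 0.0645
χ² = 0.0329 + 0.1061 + 0.0645 = 0.2035 ≈ 0.204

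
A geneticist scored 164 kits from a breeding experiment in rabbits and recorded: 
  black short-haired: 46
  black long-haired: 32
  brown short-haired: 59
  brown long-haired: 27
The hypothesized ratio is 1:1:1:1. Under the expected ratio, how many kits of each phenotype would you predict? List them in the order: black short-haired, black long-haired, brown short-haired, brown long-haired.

41, 41, 41, 41

Expected counts for N = 164 under a 1:1:1:1 ratio (total parts = 4):
  black short-haired: 164 × 1/4 = 41
  black long-haired: 164 × 1/4 = 41
  brown short-haired: 164 × 1/4 = 41
  brown long-haired: 164 × 1/4 = 41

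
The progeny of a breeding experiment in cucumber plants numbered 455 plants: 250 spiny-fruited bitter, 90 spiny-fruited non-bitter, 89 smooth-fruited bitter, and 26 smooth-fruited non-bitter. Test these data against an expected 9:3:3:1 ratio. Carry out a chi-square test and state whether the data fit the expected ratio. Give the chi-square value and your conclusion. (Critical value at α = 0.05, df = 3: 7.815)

0.764; consistent

Total ratio parts = 16. Expected numbers out of 455:
  spiny-fruited bitter: 455 × 9/16 = 255.9375
  spiny-fruited non-bitter: 455 × 3/16 = 85.3125
  smooth-fruited bitter: 455 × 3/16 = 85.3125
  smooth-fruited non-bitter: 455 × 1/16 = 28.4375
χ² = Σ (O − E)² / E
  spiny-fruited bitter: (250 − 255.9375)² / 255.9375 = 0.1377
  spiny-fruited non-bitter: (90 − 85.3125)² / 85.3125 = 0.2576
  smooth-fruited bitter: (89 − 85.3125)² / 85.3125 = 0.1594
  smooth-fruited non-bitter: (26 − 28.4375)² / 28.4375 = 0.2089
χ² = 0.1377 + 0.2576 + 0.1594 + 0.2089 = 0.7636 ≈ 0.764
Degrees of freedom = 4 − 1 = 3; critical value at α = 0.05 is 7.815.
Since 0.764 < 7.815, we fail to reject the null hypothesis — the data are consistent with the 9:3:3:1 ratio.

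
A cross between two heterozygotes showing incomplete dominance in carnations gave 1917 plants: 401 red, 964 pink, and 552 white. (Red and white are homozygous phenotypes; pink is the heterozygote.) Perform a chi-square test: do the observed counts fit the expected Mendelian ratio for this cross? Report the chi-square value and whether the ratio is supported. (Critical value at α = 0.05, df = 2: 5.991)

23.851; not consistent

With incomplete dominance, a heterozygote × heterozygote cross gives a 1:2:1 phenotypic ratio.
Total ratio parts = 4. Expected numbers out of 1917:
  red: 1917 × 1/4 = 479.25
  pink: 1917 × 2/4 = 958.5
  white: 1917 × 1/4 = 479.25
χ² = Σ (O − E)² / E
  red: (401 − 479.25)² / 479.25 = 12.7763
  pink: (964 − 958.5)² / 958.5 = 0.0316
  white: (552 − 479.25)² / 479.25 = 11.0434
χ² = 12.7763 + 0.0316 + 11.0434 = 23.8513 ≈ 23.851
Degrees of freedom = 3 − 1 = 2; critical value at α = 0.05 is 5.991.
Since 23.851 > 5.991, we reject the null hypothesis — the data do not fit the 1:2:1 ratio.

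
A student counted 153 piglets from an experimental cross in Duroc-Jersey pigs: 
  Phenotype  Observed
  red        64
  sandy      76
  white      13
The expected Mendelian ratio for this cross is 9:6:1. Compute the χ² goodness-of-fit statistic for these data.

12.938

The 9:6:1 ratio has 16 parts, so with N = 153 the expected counts are:
  red: 153 × 9/16 = 86.0625
  sandy: 153 × 6/16 = 57.375
  white: 153 × 1/16 = 9.5625
χ² = Σ (O − E)² / E
  red: (64 − 86.0625)² / 86.0625 = 5.6558
  sandy: (76 − 57.375)² / 57.375 = 6.0460
  white: (13 − 9.5625)² / 9.5625 = 1.2357
χ² = 5.6558 + 6.0460 + 1.2357 = 12.9375 ≈ 12.938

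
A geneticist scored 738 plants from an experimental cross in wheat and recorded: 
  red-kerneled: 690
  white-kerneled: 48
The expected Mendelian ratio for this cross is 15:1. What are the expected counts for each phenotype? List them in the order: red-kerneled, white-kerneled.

Expected counts for N = 738 under a 15:1 ratio (total parts = 16):
  red-kerneled: 738 × 15/16 = 691.875
  white-kerneled: 738 × 1/16 = 46.125

691.875, 46.125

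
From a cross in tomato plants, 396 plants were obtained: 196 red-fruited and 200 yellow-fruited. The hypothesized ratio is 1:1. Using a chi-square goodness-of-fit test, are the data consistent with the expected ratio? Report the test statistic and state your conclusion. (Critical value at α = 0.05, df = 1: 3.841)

Total ratio parts = 2. Expected numbers out of 396:
  red-fruited: 396 × 1/2 = 198
  yellow-fruited: 396 × 1/2 = 198
χ² = Σ (O − E)² / E
  red-fruited: (196 − 198)² / 198 = 0.0202
  yellow-fruited: (200 − 198)² / 198 = 0.0202
χ² = 0.0202 + 0.0202 = 0.0404 ≈ 0.040
Degrees of freedom = 2 − 1 = 1; critical value at α = 0.05 is 3.841.
Since 0.040 < 3.841, we fail to reject the null hypothesis — the data are consistent with the 1:1 ratio.

0.040; consistent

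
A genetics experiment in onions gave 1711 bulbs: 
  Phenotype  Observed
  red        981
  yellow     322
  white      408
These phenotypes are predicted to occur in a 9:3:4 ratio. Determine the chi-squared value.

1.274

Total ratio parts = 16. Expected numbers out of 1711:
  red: 1711 × 9/16 = 962.4375
  yellow: 1711 × 3/16 = 320.8125
  white: 1711 × 4/16 = 427.75
χ² = Σ (O − E)² / E
  red: (981 − 962.4375)² / 962.4375 = 0.3580
  yellow: (322 − 320.8125)² / 320.8125 = 0.0044
  white: (408 − 427.75)² / 427.75 = 0.9119
χ² = 0.3580 + 0.0044 + 0.9119 = 1.2743 ≈ 1.274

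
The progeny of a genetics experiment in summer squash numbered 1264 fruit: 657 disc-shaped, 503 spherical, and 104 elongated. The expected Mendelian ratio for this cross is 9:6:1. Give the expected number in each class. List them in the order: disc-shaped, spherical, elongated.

711, 474, 79

Under the 9:6:1 hypothesis (Σ ratio = 16, N = 1264):
  disc-shaped: 1264 × 9/16 = 711
  spherical: 1264 × 6/16 = 474
  elongated: 1264 × 1/16 = 79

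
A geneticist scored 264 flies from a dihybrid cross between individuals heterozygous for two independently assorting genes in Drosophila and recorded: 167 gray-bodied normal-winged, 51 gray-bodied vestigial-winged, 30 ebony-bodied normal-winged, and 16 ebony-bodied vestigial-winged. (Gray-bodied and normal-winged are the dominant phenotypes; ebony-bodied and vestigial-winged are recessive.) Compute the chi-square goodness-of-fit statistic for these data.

A dihybrid F₂ with independent assortment and complete dominance at both loci gives a 9:3:3:1 phenotypic ratio.
The 9:3:3:1 ratio has 16 parts, so with N = 264 the expected counts are:
  gray-bodied normal-winged: 264 × 9/16 = 148.5
  gray-bodied vestigial-winged: 264 × 3/16 = 49.5
  ebony-bodied normal-winged: 264 × 3/16 = 49.5
  ebony-bodied vestigial-winged: 264 × 1/16 = 16.5
χ² = Σ (O − E)² / E
  gray-bodied normal-winged: (167 − 148.5)² / 148.5 = 2.3047
  gray-bodied vestigial-winged: (51 − 49.5)² / 49.5 = 0.0455
  ebony-bodied normal-winged: (30 − 49.5)² / 49.5 = 7.6818
  ebony-bodied vestigial-winged: (16 − 16.5)² / 16.5 = 0.0152
χ² = 2.3047 + 0.0455 + 7.6818 + 0.0152 = 10.0472 ≈ 10.047

10.047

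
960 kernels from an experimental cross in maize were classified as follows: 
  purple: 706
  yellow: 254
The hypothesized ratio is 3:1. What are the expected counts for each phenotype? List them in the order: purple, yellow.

Under the 3:1 hypothesis (Σ ratio = 4, N = 960):
  purple: 960 × 3/4 = 720
  yellow: 960 × 1/4 = 240

720, 240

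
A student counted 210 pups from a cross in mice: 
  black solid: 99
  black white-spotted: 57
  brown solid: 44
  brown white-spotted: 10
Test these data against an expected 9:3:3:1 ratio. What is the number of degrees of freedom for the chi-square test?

A goodness-of-fit test with 4 phenotype classes has df = 4 − 1 = 3.

3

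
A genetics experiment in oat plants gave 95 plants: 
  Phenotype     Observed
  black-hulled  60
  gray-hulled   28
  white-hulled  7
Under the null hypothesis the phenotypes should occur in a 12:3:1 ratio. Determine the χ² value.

Under the 12:3:1 hypothesis (Σ ratio = 16, N = 95):
  black-hulled: 95 × 12/16 = 71.25
  gray-hulled: 95 × 3/16 = 17.8125
  white-hulled: 95 × 1/16 = 5.9375
χ² = Σ (O − E)² / E
  black-hulled: (60 − 71.25)² / 71.25 = 1.7763
  gray-hulled: (28 − 17.8125)² / 17.8125 = 5.8265
  white-hulled: (7 − 5.9375)² / 5.9375 = 0.1901
χ² = 1.7763 + 5.8265 + 0.1901 = 7.7929 ≈ 7.793

7.793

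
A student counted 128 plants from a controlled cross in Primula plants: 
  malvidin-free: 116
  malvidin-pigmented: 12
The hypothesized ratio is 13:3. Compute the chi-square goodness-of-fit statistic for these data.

The 13:3 ratio has 16 parts, so with N = 128 the expected counts are:
  malvidin-free: 128 × 13/16 = 104
  malvidin-pigmented: 128 × 3/16 = 24
χ² = Σ (O − E)² / E
  malvidin-free: (116 − 104)² / 104 = 1.3846
  malvidin-pigmented: (12 − 24)² / 24 = 6.0000
χ² = 1.3846 + 6.0000 = 7.3846 ≈ 7.385

7.385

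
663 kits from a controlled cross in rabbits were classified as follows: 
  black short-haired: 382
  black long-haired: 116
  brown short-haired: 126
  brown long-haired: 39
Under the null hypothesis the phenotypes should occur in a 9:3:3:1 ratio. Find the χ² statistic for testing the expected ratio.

0.942

Under the 9:3:3:1 hypothesis (Σ ratio = 16, N = 663):
  black short-haired: 663 × 9/16 = 372.9375
  black long-haired: 663 × 3/16 = 124.3125
  brown short-haired: 663 × 3/16 = 124.3125
  brown long-haired: 663 × 1/16 = 41.4375
χ² = Σ (O − E)² / E
  black short-haired: (382 − 372.9375)² / 372.9375 = 0.2202
  black long-haired: (116 − 124.3125)² / 124.3125 = 0.5558
  brown short-haired: (126 − 124.3125)² / 124.3125 = 0.0229
  brown long-haired: (39 − 41.4375)² / 41.4375 = 0.1434
χ² = 0.2202 + 0.5558 + 0.0229 + 0.1434 = 0.9423 ≈ 0.942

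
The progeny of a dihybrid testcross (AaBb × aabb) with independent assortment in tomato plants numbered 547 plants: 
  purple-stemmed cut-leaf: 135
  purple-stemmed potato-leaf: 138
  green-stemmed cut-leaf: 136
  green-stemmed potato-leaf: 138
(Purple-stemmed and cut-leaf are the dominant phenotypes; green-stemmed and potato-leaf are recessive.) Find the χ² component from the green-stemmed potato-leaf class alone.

0.011

A dihybrid testcross with independent assortment gives a 1:1:1:1 ratio.
The 1:1:1:1 ratio has 4 parts, so with N = 547 the expected counts are:
  purple-stemmed cut-leaf: 547 × 1/4 = 136.75
  purple-stemmed potato-leaf: 547 × 1/4 = 136.75
  green-stemmed cut-leaf: 547 × 1/4 = 136.75
  green-stemmed potato-leaf: 547 × 1/4 = 136.75
Contribution of green-stemmed potato-leaf: (138 − 136.75)² / 136.75 = 0.0114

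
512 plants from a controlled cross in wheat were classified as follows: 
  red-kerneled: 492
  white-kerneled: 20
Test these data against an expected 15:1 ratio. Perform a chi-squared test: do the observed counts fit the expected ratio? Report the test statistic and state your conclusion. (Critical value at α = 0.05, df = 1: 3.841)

4.800; not consistent

The 15:1 ratio has 16 parts, so with N = 512 the expected counts are:
  red-kerneled: 512 × 15/16 = 480
  white-kerneled: 512 × 1/16 = 32
χ² = Σ (O − E)² / E
  red-kerneled: (492 − 480)² / 480 = 0.3000
  white-kerneled: (20 − 32)² / 32 = 4.5000
χ² = 0.3000 + 4.5000 = 4.800
Degrees of freedom = 2 − 1 = 1; critical value at α = 0.05 is 3.841.
Since 4.800 > 3.841, we reject the null hypothesis — the data do not fit the 15:1 ratio.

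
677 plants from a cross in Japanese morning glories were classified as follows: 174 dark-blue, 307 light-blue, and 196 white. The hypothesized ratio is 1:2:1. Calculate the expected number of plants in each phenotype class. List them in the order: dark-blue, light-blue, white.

Expected counts for N = 677 under a 1:2:1 ratio (total parts = 4):
  dark-blue: 677 × 1/4 = 169.25
  light-blue: 677 × 2/4 = 338.5
  white: 677 × 1/4 = 169.25

169.25, 338.5, 169.25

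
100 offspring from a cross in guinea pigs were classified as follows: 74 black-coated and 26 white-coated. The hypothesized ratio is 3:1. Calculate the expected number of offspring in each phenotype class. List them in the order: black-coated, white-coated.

The 3:1 ratio has 4 parts, so with N = 100 the expected counts are:
  black-coated: 100 × 3/4 = 75
  white-coated: 100 × 1/4 = 25

75, 25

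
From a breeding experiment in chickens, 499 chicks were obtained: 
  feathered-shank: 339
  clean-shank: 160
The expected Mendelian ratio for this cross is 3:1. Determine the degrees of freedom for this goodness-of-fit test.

A goodness-of-fit test with 2 phenotype classes has df = 2 − 1 = 1.

1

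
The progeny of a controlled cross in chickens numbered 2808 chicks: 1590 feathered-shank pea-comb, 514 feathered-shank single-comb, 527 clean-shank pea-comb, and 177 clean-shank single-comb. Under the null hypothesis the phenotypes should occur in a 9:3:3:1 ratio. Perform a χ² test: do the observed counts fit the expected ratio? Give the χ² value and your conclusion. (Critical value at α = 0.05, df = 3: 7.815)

0.380; consistent

The 9:3:3:1 ratio has 16 parts, so with N = 2808 the expected counts are:
  feathered-shank pea-comb: 2808 × 9/16 = 1579.5
  feathered-shank single-comb: 2808 × 3/16 = 526.5
  clean-shank pea-comb: 2808 × 3/16 = 526.5
  clean-shank single-comb: 2808 × 1/16 = 175.5
χ² = Σ (O − E)² / E
  feathered-shank pea-comb: (1590 − 1579.5)² / 1579.5 = 0.0698
  feathered-shank single-comb: (514 − 526.5)² / 526.5 = 0.2968
  clean-shank pea-comb: (527 − 526.5)² / 526.5 = 0.0005
  clean-shank single-comb: (177 − 175.5)² / 175.5 = 0.0128
χ² = 0.0698 + 0.2968 + 0.0005 + 0.0128 = 0.3799 ≈ 0.380
Degrees of freedom = 4 − 1 = 3; critical value at α = 0.05 is 7.815.
Since 0.380 < 7.815, we fail to reject the null hypothesis — the data are consistent with the 9:3:3:1 ratio.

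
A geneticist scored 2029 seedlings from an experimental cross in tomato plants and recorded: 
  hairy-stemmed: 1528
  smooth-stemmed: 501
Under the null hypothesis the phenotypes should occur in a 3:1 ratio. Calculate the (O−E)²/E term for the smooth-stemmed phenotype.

Under the 3:1 hypothesis (Σ ratio = 4, N = 2029):
  hairy-stemmed: 2029 × 3/4 = 1521.75
  smooth-stemmed: 2029 × 1/4 = 507.25
Contribution of smooth-stemmed: (501 − 507.25)² / 507.25 = 0.0770

0.077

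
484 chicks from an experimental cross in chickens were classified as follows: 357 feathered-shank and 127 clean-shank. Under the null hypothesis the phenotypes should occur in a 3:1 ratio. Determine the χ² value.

0.397

The 3:1 ratio has 4 parts, so with N = 484 the expected counts are:
  feathered-shank: 484 × 3/4 = 363
  clean-shank: 484 × 1/4 = 121
χ² = Σ (O − E)² / E
  feathered-shank: (357 − 363)² / 363 = 0.0992
  clean-shank: (127 − 121)² / 121 = 0.2975
χ² = 0.0992 + 0.2975 = 0.3967 ≈ 0.397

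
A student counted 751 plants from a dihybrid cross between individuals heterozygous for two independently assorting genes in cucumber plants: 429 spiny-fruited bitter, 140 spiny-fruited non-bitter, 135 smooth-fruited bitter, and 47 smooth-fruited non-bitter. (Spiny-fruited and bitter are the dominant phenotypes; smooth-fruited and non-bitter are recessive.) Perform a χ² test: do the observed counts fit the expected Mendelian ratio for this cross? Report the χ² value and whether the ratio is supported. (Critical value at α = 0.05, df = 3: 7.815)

0.347; consistent

A dihybrid F₂ with independent assortment and complete dominance at both loci gives a 9:3:3:1 phenotypic ratio.
Total ratio parts = 16. Expected numbers out of 751:
  spiny-fruited bitter: 751 × 9/16 = 422.4375
  spiny-fruited non-bitter: 751 × 3/16 = 140.8125
  smooth-fruited bitter: 751 × 3/16 = 140.8125
  smooth-fruited non-bitter: 751 × 1/16 = 46.9375
χ² = Σ (O − E)² / E
  spiny-fruited bitter: (429 − 422.4375)² / 422.4375 = 0.1019
  spiny-fruited non-bitter: (140 − 140.8125)² / 140.8125 = 0.0047
  smooth-fruited bitter: (135 − 140.8125)² / 140.8125 = 0.2399
  smooth-fruited non-bitter: (47 − 46.9375)² / 46.9375 = 0.0001
χ² = 0.1019 + 0.0047 + 0.2399 + 0.0001 = 0.3466 ≈ 0.347
Degrees of freedom = 4 − 1 = 3; critical value at α = 0.05 is 7.815.
Since 0.347 < 7.815, we fail to reject the null hypothesis — the data are consistent with the 9:3:3:1 ratio.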